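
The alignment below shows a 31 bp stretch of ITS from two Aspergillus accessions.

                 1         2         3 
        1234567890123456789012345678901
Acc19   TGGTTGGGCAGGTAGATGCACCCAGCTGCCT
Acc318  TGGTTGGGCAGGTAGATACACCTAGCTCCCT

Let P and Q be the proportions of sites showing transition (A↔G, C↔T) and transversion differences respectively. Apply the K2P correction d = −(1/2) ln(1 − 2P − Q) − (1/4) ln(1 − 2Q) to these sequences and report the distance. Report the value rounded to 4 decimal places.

0.1046

The sequences differ at positions 18 (G/A, transition), 23 (C/T, transition), 28 (G/C, transversion).
Of the 3 differences, 2 transitions and 1 transversion over 31 sites: P = 2/31 = 0.064516, Q = 1/31 = 0.032258.
d = −0.5·ln(0.838710) − 0.25·ln(0.935484) = −0.5·(-0.175890) − 0.25·(-0.066691) = 0.1046.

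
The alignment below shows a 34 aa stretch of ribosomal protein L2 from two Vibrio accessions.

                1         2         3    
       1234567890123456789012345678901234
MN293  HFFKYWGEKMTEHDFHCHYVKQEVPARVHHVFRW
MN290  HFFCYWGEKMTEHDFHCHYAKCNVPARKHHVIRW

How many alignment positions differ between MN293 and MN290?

6

Mismatches occur at site 4 (K→C), site 20 (V→A), site 22 (Q→C), site 23 (E→N), site 28 (V→K), site 32 (F→I).
That gives 6 mismatches out of 34 aligned sites, so the Hamming distance is 6.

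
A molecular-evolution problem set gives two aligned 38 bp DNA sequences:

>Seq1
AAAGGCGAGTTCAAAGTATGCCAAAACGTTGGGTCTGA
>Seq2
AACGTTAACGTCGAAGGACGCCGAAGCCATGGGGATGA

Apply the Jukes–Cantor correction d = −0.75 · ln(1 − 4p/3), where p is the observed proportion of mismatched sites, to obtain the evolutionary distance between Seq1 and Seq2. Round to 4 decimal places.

0.5604

Mismatches occur at site 3 (A/C), site 5 (G/T), site 6 (C/T), site 7 (G/A), site 9 (G/C), site 10 (T/G), site 13 (A/G), site 17 (T/G), site 19 (T/C), site 23 (A/G), site 26 (A/G), site 28 (G/C), site 29 (T/A), site 34 (T/G), site 35 (C/A).
p = 15/38 = 0.394737.
d = −0.75 · ln(1 − (4/3)·0.394737) = −0.75 · ln(0.473684) = −0.75 · (-0.747215) = 0.5604.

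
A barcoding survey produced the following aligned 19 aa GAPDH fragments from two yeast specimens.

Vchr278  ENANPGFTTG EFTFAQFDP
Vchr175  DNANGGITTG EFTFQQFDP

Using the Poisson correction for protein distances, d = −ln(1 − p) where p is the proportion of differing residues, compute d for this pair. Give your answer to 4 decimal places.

0.2364

The sequences differ at positions 1 (E/D), 5 (P/G), 7 (F/I), 15 (A/Q).
p = 4/19 = 0.210526.
d = −ln(1 − 0.210526) = −ln(0.789474) = 0.2364.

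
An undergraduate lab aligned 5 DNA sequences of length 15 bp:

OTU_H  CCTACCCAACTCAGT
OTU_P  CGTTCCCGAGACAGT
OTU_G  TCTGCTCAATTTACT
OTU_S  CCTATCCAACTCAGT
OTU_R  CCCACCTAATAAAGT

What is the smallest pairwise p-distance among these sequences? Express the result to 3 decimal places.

Pairwise Hamming distances:
  OTU_H vs OTU_P: 5
  OTU_H vs OTU_G: 6
  OTU_H vs OTU_S: 1
  OTU_H vs OTU_R: 5
  OTU_P vs OTU_G: 9
  OTU_P vs OTU_S: 6
  OTU_P vs OTU_R: 7
  OTU_G vs OTU_S: 7
  OTU_G vs OTU_R: 8
  OTU_S vs OTU_R: 6
The smallest is 1 mismatch, between OTU_H and OTU_S; p = 1/15 = 0.067.

0.067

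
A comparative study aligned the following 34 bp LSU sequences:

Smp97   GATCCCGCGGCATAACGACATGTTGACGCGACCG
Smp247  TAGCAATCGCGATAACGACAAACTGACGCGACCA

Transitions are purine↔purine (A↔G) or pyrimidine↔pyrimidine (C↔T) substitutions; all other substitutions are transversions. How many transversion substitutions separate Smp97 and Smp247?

Differing sites — 1:G/T (Tv); 3:T/G (Tv); 5:C/A (Tv); 6:C/A (Tv); 7:G/T (Tv); 10:G/C (Tv); 11:C/G (Tv); 21:T/A (Tv); 22:G/A (Ti); 23:T/C (Ti); 34:G/A (Ti).
Of the 11 differences, 3 transitions and 8 transversions, so the answer is 8.

8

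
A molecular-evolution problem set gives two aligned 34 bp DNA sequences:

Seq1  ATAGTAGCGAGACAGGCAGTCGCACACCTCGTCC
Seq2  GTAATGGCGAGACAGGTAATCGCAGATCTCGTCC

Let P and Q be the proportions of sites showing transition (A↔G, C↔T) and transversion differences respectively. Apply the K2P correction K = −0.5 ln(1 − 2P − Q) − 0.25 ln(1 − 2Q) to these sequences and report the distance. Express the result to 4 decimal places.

Mismatches occur at site 1 (A→G, transition), site 4 (G→A, transition), site 6 (A→G, transition), site 17 (C→T, transition), site 19 (G→A, transition), site 25 (C→G, transversion), site 27 (C→T, transition).
Of the 7 differences, 6 transitions and 1 transversion over 34 sites: P = 6/34 = 0.176471, Q = 1/34 = 0.029412.
d = −0.5·ln(0.617646) − 0.25·ln(0.941176) = −0.5·(-0.481840) − 0.25·(-0.060625) = 0.2561.

0.2561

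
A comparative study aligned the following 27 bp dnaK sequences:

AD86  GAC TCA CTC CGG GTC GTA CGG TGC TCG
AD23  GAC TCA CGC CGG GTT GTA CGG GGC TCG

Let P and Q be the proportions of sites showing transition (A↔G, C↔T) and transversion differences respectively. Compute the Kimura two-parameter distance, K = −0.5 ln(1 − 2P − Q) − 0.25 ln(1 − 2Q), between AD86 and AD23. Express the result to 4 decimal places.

Mismatches occur at site 8 (T/G, transversion), site 15 (C/T, transition), site 22 (T/G, transversion).
Of the 3 differences, 1 transition and 2 transversions over 27 sites: P = 1/27 = 0.037037, Q = 2/27 = 0.074074.
d = −0.5·ln(0.851852) − 0.25·ln(0.851852) = −0.5·(-0.160342) − 0.25·(-0.160342) = 0.1203.

0.1203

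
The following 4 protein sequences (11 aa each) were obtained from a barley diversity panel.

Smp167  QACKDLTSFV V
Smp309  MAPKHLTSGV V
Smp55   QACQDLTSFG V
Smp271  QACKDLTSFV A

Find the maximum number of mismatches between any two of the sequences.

6

Pairwise Hamming distances:
  Smp167 vs Smp309: 4
  Smp167 vs Smp55: 2
  Smp167 vs Smp271: 1
  Smp309 vs Smp55: 6
  Smp309 vs Smp271: 5
  Smp55 vs Smp271: 3
The largest is 6, between Smp309 and Smp55.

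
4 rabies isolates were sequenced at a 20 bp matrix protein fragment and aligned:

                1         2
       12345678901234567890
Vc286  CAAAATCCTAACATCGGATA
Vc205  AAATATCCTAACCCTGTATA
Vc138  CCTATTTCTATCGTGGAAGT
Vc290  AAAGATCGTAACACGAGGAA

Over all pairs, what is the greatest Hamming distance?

15

Pairwise Hamming distances:
  Vc286 vs Vc205: 6
  Vc286 vs Vc138: 10
  Vc286 vs Vc290: 8
  Vc205 vs Vc138: 13
  Vc205 vs Vc290: 8
  Vc138 vs Vc290: 15
The largest is 15, between Vc138 and Vc290.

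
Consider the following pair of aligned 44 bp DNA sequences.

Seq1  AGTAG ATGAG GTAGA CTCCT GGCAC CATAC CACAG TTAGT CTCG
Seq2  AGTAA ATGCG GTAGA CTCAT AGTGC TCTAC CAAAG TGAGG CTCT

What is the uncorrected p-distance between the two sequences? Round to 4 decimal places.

The sequences differ at positions 5 (G/A), 9 (A/C), 19 (C/A), 21 (G/A), 23 (C/T), 24 (A/G), 26 (C/T), 27 (A/C), 33 (C/A), 37 (T/G), 40 (T/G), 44 (G/T).
There are 12 differences over 44 sites, so p = 12/44 = 0.2727.

0.2727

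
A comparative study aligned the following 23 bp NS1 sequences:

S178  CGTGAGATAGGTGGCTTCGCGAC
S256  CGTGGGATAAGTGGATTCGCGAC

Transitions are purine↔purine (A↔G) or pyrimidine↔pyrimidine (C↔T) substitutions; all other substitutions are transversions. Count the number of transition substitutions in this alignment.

2

The sequences differ at positions 5 (A/G, transition), 10 (G/A, transition), 15 (C/A, transversion).
Of the 3 differences, 2 transitions and 1 transversion, so the answer is 2.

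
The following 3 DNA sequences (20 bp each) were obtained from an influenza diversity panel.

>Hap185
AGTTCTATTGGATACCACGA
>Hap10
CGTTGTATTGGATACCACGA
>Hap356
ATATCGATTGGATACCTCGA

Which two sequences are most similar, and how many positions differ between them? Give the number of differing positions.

2

Pairwise Hamming distances:
  Hap185 vs Hap10: 2
  Hap185 vs Hap356: 4
  Hap10 vs Hap356: 6
The smallest is 2, between Hap185 and Hap10.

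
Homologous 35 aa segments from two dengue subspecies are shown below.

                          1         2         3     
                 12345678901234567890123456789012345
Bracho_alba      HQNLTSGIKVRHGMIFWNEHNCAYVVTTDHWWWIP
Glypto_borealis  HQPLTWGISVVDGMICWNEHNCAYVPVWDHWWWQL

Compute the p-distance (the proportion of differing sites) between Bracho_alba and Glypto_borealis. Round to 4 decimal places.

The sequences differ at positions 3 (N/P), 6 (S/W), 9 (K/S), 11 (R/V), 12 (H/D), 16 (F/C), 26 (V/P), 27 (T/V), 28 (T/W), 34 (I/Q), 35 (P/L).
There are 11 differences over 35 sites, so p = 11/35 = 0.3143.

0.3143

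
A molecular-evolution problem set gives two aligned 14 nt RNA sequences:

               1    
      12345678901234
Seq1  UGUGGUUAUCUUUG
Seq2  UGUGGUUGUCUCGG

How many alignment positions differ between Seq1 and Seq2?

The sequences differ at positions 8 (A/G), 12 (U/C), 13 (U/G).
That gives 3 mismatches out of 14 aligned sites, so the Hamming distance is 3.

3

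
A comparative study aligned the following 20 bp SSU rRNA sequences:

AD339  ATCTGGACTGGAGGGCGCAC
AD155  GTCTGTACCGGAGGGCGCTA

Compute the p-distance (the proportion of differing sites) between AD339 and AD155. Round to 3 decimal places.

0.250

The sequences differ at positions 1 (A/G), 6 (G/T), 9 (T/C), 19 (A/T), 20 (C/A).
There are 5 differences over 20 sites, so p = 5/20 = 0.250.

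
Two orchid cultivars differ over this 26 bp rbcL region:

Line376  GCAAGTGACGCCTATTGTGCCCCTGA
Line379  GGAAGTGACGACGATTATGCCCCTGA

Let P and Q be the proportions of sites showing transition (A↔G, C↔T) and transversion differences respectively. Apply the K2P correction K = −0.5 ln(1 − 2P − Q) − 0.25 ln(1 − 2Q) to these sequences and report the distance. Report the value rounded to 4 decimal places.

0.1724

Mismatches occur at site 2 (C↔G, transversion), site 11 (C↔A, transversion), site 13 (T↔G, transversion), site 17 (G↔A, transition).
Of the 4 differences, 1 transition and 3 transversions over 26 sites: P = 1/26 = 0.038462, Q = 3/26 = 0.115385.
d = −0.5·ln(0.807691) − 0.25·ln(0.769230) = −0.5·(-0.213576) − 0.25·(-0.262365) = 0.1724.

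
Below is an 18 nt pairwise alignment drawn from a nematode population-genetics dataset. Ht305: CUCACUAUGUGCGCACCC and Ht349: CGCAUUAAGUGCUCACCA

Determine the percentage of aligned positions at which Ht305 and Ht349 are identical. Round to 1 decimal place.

Differing sites — 2:U/G; 5:C/U; 8:U/A; 13:G/U; 18:C/A.
13 of the 18 sites match, so the percent identity is 13/18 × 100 = 72.2%.

72.2%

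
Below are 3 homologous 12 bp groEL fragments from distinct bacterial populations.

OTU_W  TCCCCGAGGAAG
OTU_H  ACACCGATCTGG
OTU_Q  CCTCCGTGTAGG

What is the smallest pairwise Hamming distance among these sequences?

Pairwise Hamming distances:
  OTU_W vs OTU_H: 6
  OTU_W vs OTU_Q: 5
  OTU_H vs OTU_Q: 6
The smallest is 5, between OTU_W and OTU_Q.

5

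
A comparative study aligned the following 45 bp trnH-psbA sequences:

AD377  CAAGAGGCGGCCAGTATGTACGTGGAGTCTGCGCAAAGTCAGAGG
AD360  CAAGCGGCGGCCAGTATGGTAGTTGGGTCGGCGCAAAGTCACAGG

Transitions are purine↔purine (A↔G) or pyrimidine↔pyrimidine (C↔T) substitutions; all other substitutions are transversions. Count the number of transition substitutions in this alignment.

Mismatches occur at site 5 (A→C, transversion), site 19 (T→G, transversion), site 20 (A→T, transversion), site 21 (C→A, transversion), site 24 (G→T, transversion), site 26 (A→G, transition), site 30 (T→G, transversion), site 42 (G→C, transversion).
Of the 8 differences, 1 transition and 7 transversions, so the answer is 1.

1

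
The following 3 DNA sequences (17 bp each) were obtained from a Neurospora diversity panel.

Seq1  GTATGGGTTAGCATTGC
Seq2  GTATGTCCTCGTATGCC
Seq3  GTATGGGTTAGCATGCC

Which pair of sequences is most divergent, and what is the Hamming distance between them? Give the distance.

Pairwise Hamming distances:
  Seq1 vs Seq2: 7
  Seq1 vs Seq3: 2
  Seq2 vs Seq3: 5
The largest is 7, between Seq1 and Seq2.

7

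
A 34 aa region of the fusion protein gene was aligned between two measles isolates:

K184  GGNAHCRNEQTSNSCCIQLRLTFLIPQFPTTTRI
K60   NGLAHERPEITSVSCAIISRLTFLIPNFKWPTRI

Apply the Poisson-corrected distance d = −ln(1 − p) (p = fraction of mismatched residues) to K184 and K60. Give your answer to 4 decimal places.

0.4818

The sequences differ at positions 1 (G/N), 3 (N/L), 6 (C/E), 8 (N/P), 10 (Q/I), 13 (N/V), 16 (C/A), 18 (Q/I), 19 (L/S), 27 (Q/N), 29 (P/K), 30 (T/W), 31 (T/P).
p = 13/34 = 0.382353.
d = −ln(1 − 0.382353) = −ln(0.617647) = 0.4818.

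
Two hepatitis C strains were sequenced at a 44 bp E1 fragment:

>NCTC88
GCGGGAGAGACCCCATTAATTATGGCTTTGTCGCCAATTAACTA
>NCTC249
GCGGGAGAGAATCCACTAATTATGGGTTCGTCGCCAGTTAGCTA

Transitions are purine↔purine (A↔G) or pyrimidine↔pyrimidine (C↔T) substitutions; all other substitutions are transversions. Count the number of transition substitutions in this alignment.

5

Mismatches occur at site 11 (C/A, transversion), site 12 (C/T, transition), site 16 (T/C, transition), site 26 (C/G, transversion), site 29 (T/C, transition), site 37 (A/G, transition), site 41 (A/G, transition).
Of the 7 differences, 5 transitions and 2 transversions, so the answer is 5.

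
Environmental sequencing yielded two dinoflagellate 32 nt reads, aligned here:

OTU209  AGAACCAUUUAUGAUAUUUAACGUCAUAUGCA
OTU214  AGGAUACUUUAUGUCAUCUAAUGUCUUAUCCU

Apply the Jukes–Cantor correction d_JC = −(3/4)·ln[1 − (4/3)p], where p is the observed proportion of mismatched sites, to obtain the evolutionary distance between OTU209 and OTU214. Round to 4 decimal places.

Mismatches occur at site 3 (A/G), site 5 (C/U), site 6 (C/A), site 7 (A/C), site 14 (A/U), site 15 (U/C), site 18 (U/C), site 22 (C/U), site 26 (A/U), site 30 (G/C), site 32 (A/U).
p = 11/32 = 0.343750.
d = −0.75 · ln(1 − (4/3)·0.343750) = −0.75 · ln(0.541667) = −0.75 · (-0.613104) = 0.4598.

0.4598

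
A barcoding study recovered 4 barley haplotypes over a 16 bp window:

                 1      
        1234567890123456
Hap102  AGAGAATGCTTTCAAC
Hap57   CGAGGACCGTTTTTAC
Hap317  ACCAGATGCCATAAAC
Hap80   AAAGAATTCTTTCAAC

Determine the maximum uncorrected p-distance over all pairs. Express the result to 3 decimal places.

0.688

Pairwise Hamming distances:
  Hap102 vs Hap57: 7
  Hap102 vs Hap317: 7
  Hap102 vs Hap80: 2
  Hap57 vs Hap317: 11
  Hap57 vs Hap80: 8
  Hap317 vs Hap80: 8
The largest is 11 mismatches, between Hap57 and Hap317; p = 11/16 = 0.688.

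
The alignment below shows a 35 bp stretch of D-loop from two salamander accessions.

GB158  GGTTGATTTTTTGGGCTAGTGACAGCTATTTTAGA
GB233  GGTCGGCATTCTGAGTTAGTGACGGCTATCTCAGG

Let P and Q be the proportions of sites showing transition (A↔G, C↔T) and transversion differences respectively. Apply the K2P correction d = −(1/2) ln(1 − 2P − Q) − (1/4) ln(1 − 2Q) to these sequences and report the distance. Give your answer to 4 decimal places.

0.4729

The sequences differ at positions 4 (T/C, transition), 6 (A/G, transition), 7 (T/C, transition), 8 (T/A, transversion), 11 (T/C, transition), 14 (G/A, transition), 16 (C/T, transition), 24 (A/G, transition), 30 (T/C, transition), 32 (T/C, transition), 35 (A/G, transition).
Of the 11 differences, 10 transitions and 1 transversion over 35 sites: P = 10/35 = 0.285714, Q = 1/35 = 0.028571.
d = −0.5·ln(0.400001) − 0.25·ln(0.942858) = −0.5·(-0.916288) − 0.25·(-0.058840) = 0.4729.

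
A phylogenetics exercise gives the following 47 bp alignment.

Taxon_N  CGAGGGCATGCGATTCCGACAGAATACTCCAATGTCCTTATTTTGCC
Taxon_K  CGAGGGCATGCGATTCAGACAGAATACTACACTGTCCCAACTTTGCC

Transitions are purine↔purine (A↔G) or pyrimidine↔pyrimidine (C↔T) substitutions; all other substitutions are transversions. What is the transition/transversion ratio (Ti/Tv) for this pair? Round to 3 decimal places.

0.500

The sequences differ at positions 17 (C/A, transversion), 29 (C/A, transversion), 32 (A/C, transversion), 38 (T/C, transition), 39 (T/A, transversion), 41 (T/C, transition).
Of the 6 differences, 2 transitions and 4 transversions, so Ti/Tv = 2/4 = 0.500.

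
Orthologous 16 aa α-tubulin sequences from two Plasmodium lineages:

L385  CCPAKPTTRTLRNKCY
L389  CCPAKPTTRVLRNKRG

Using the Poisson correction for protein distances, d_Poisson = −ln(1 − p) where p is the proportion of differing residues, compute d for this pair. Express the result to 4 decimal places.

0.2076

Mismatches occur at site 10 (T→V), site 15 (C→R), site 16 (Y→G).
p = 3/16 = 0.187500.
d = −ln(1 − 0.187500) = −ln(0.812500) = 0.2076.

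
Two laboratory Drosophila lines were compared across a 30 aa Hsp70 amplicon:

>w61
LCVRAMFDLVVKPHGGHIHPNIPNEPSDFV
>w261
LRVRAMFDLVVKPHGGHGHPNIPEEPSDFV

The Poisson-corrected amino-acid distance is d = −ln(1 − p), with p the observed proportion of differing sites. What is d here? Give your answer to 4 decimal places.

0.1054

Differing sites — 2:C/R; 18:I/G; 24:N/E.
p = 3/30 = 0.100000.
d = −ln(1 − 0.100000) = −ln(0.900000) = 0.1054.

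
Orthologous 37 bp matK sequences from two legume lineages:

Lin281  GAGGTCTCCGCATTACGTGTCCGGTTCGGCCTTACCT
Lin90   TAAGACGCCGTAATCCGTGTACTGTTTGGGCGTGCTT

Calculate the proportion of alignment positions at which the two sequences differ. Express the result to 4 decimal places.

Differing sites — 1:G/T; 3:G/A; 5:T/A; 7:T/G; 11:C/T; 13:T/A; 15:A/C; 21:C/A; 23:G/T; 27:C/T; 30:C/G; 32:T/G; 34:A/G; 36:C/T.
There are 14 differences over 37 sites, so p = 14/37 = 0.3784.

0.3784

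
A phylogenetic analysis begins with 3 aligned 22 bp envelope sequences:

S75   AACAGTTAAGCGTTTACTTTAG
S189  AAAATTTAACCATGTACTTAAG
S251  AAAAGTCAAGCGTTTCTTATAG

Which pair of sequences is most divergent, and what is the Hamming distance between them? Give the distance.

Pairwise Hamming distances:
  S75 vs S189: 6
  S75 vs S251: 5
  S189 vs S251: 9
The largest is 9, between S189 and S251.

9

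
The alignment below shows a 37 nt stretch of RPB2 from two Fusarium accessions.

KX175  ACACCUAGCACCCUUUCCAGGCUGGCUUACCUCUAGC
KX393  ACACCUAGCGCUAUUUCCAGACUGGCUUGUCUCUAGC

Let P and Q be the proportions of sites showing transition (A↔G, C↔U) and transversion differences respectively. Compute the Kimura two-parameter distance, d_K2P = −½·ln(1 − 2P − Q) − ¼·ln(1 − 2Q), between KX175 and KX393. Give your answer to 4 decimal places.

0.1903

Differing sites — 10:A/G (Ti); 12:C/U (Ti); 13:C/A (Tv); 21:G/A (Ti); 29:A/G (Ti); 30:C/U (Ti).
Of the 6 differences, 5 transitions and 1 transversion over 37 sites: P = 5/37 = 0.135135, Q = 1/37 = 0.027027.
d = −0.5·ln(0.702703) − 0.25·ln(0.945946) = −0.5·(-0.352821) − 0.25·(-0.055570) = 0.1903.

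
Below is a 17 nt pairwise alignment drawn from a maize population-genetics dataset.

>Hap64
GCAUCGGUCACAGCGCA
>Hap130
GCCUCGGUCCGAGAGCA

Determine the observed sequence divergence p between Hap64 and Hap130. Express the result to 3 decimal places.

Differing sites — 3:A/C; 10:A/C; 11:C/G; 14:C/A.
There are 4 differences over 17 sites, so p = 4/17 = 0.235.

0.235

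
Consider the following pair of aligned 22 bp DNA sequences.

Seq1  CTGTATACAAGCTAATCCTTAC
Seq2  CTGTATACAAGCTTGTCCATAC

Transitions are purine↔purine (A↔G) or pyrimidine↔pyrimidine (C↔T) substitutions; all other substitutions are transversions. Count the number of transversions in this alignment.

2

Mismatches occur at site 14 (A/T, transversion), site 15 (A/G, transition), site 19 (T/A, transversion).
Of the 3 differences, 1 transition and 2 transversions, so the answer is 2.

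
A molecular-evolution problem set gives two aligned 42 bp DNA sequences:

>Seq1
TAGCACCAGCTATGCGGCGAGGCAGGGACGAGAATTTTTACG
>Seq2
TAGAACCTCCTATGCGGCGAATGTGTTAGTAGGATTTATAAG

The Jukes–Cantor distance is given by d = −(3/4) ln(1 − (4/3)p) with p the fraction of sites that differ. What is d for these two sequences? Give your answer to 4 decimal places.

Differing sites — 4:C/A; 8:A/T; 9:G/C; 21:G/A; 22:G/T; 23:C/G; 24:A/T; 26:G/T; 27:G/T; 29:C/G; 30:G/T; 33:A/G; 38:T/A; 41:C/A.
p = 14/42 = 0.333333.
d = −0.75 · ln(1 − (4/3)·0.333333) = −0.75 · ln(0.555556) = −0.75 · (-0.587786) = 0.4408.

0.4408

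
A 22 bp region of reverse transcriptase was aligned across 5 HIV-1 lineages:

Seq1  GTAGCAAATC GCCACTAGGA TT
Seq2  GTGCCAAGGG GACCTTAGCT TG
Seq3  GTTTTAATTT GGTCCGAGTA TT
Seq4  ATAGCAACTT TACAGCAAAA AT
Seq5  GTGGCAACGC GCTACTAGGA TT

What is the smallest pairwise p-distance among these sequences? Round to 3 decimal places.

0.182

Pairwise Hamming distances:
  Seq1 vs Seq2: 11
  Seq1 vs Seq3: 10
  Seq1 vs Seq4: 10
  Seq1 vs Seq5: 4
  Seq2 vs Seq3: 13
  Seq2 vs Seq4: 15
  Seq2 vs Seq5: 10
  Seq3 vs Seq4: 14
  Seq3 vs Seq5: 10
  Seq4 vs Seq5: 12
The smallest is 4 mismatches, between Seq1 and Seq5; p = 4/22 = 0.182.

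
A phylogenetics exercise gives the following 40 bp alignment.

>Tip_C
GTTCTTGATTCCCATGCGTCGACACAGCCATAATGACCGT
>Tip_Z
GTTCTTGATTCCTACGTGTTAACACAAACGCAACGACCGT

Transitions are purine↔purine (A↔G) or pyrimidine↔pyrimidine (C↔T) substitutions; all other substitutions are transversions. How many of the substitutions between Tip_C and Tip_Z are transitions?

9

The sequences differ at positions 13 (C/T, transition), 15 (T/C, transition), 17 (C/T, transition), 20 (C/T, transition), 21 (G/A, transition), 27 (G/A, transition), 28 (C/A, transversion), 30 (A/G, transition), 31 (T/C, transition), 34 (T/C, transition).
Of the 10 differences, 9 transitions and 1 transversion, so the answer is 9.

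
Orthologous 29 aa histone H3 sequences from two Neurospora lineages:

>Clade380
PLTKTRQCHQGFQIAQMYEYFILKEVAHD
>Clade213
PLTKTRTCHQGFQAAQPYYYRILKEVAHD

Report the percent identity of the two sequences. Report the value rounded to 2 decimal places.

The sequences differ at positions 7 (Q/T), 14 (I/A), 17 (M/P), 19 (E/Y), 21 (F/R).
24 of the 29 sites match, so the percent identity is 24/29 × 100 = 82.76%.

82.76%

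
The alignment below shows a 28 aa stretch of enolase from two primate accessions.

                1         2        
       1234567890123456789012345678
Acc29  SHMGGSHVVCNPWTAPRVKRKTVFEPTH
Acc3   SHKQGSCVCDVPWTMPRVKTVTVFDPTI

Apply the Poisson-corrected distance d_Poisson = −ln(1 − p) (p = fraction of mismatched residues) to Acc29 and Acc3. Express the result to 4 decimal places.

0.4990

The sequences differ at positions 3 (M/K), 4 (G/Q), 7 (H/C), 9 (V/C), 10 (C/D), 11 (N/V), 15 (A/M), 20 (R/T), 21 (K/V), 25 (E/D), 28 (H/I).
p = 11/28 = 0.392857.
d = −ln(1 − 0.392857) = −ln(0.607143) = 0.4990.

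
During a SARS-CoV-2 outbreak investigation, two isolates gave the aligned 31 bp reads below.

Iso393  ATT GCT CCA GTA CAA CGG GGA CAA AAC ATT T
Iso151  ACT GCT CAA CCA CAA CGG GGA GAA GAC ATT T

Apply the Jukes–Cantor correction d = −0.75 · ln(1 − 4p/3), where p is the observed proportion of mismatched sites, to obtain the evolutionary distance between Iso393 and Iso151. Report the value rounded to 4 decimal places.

The sequences differ at positions 2 (T/C), 8 (C/A), 10 (G/C), 11 (T/C), 22 (C/G), 25 (A/G).
p = 6/31 = 0.193548.
d = −0.75 · ln(1 − (4/3)·0.193548) = −0.75 · ln(0.741936) = −0.75 · (-0.298492) = 0.2239.

0.2239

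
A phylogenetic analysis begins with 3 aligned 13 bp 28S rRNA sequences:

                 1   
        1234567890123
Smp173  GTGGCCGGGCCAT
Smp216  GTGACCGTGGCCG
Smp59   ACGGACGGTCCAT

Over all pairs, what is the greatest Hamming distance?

9

Pairwise Hamming distances:
  Smp173 vs Smp216: 5
  Smp173 vs Smp59: 4
  Smp216 vs Smp59: 9
The largest is 9, between Smp216 and Smp59.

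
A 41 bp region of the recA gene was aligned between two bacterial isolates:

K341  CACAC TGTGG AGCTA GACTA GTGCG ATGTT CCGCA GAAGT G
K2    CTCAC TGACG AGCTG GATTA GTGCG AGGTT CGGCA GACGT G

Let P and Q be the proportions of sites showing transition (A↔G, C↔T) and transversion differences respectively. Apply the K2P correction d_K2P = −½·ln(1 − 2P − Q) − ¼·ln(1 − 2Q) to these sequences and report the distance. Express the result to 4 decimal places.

The sequences differ at positions 2 (A/T, transversion), 8 (T/A, transversion), 9 (G/C, transversion), 15 (A/G, transition), 18 (C/T, transition), 27 (T/G, transversion), 32 (C/G, transversion), 38 (A/C, transversion).
Of the 8 differences, 2 transitions and 6 transversions over 41 sites: P = 2/41 = 0.048780, Q = 6/41 = 0.146341.
d = −0.5·ln(0.756099) − 0.25·ln(0.707318) = −0.5·(-0.279583) − 0.25·(-0.346275) = 0.2264.

0.2264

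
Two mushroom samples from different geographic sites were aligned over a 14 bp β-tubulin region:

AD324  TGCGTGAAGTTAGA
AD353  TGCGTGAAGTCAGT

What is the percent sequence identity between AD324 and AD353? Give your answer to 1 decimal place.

85.7%

The sequences differ at positions 11 (T/C), 14 (A/T).
12 of the 14 sites match, so the percent identity is 12/14 × 100 = 85.7%.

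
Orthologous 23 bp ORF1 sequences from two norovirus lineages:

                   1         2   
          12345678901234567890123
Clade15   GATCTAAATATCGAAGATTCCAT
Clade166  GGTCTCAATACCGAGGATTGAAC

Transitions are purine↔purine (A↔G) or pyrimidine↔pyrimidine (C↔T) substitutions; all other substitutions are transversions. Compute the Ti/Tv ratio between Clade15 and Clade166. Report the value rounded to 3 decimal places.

1.333

Differing sites — 2:A/G (Ti); 6:A/C (Tv); 11:T/C (Ti); 15:A/G (Ti); 20:C/G (Tv); 21:C/A (Tv); 23:T/C (Ti).
Of the 7 differences, 4 transitions and 3 transversions, so Ti/Tv = 4/3 = 1.333.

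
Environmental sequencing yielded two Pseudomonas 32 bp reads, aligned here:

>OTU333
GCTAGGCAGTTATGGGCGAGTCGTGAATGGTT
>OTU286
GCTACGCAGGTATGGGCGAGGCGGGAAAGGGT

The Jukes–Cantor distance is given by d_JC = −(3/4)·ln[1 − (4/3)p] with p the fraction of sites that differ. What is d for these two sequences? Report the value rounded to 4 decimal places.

The sequences differ at positions 5 (G/C), 10 (T/G), 21 (T/G), 24 (T/G), 28 (T/A), 31 (T/G).
p = 6/32 = 0.187500.
d = −0.75 · ln(1 − (4/3)·0.187500) = −0.75 · ln(0.750000) = −0.75 · (-0.287682) = 0.2158.

0.2158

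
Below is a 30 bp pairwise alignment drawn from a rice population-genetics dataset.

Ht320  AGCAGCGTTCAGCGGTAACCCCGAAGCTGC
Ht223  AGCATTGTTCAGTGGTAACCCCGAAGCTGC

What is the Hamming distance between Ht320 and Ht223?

3

Mismatches occur at site 5 (G→T), site 6 (C→T), site 13 (C→T).
That gives 3 mismatches out of 30 aligned sites, so the Hamming distance is 3.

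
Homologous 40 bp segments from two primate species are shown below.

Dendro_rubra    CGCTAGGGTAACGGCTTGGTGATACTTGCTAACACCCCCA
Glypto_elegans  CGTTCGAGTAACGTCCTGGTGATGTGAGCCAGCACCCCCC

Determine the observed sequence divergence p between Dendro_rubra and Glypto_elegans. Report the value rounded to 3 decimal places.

0.300

Mismatches occur at site 3 (C↔T), site 5 (A↔C), site 7 (G↔A), site 14 (G↔T), site 16 (T↔C), site 24 (A↔G), site 25 (C↔T), site 26 (T↔G), site 27 (T↔A), site 30 (T↔C), site 32 (A↔G), site 40 (A↔C).
There are 12 differences over 40 sites, so p = 12/40 = 0.300.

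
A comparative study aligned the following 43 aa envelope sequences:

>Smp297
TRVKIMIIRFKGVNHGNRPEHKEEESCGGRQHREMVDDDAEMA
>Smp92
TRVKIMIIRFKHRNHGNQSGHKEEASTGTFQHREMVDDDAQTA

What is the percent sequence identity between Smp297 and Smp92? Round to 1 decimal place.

74.4%

Mismatches occur at site 12 (G↔H), site 13 (V↔R), site 18 (R↔Q), site 19 (P↔S), site 20 (E↔G), site 25 (E↔A), site 27 (C↔T), site 29 (G↔T), site 30 (R↔F), site 41 (E↔Q), site 42 (M↔T).
32 of the 43 sites match, so the percent identity is 32/43 × 100 = 74.4%.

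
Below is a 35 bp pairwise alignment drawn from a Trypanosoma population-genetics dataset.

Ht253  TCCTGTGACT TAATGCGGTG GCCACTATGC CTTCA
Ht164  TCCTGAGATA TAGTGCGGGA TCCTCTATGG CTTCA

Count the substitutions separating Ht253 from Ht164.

9

The sequences differ at positions 6 (T/A), 9 (C/T), 10 (T/A), 13 (A/G), 19 (T/G), 20 (G/A), 21 (G/T), 24 (A/T), 30 (C/G).
That gives 9 mismatches out of 35 aligned sites, so the Hamming distance is 9.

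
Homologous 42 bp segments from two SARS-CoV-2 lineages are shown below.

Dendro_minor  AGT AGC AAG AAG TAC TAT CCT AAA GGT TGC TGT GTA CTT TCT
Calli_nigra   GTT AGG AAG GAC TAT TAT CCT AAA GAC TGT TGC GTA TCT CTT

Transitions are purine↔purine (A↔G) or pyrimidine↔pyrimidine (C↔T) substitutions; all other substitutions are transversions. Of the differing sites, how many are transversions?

3

Mismatches occur at site 1 (A↔G, transition), site 2 (G↔T, transversion), site 6 (C↔G, transversion), site 10 (A↔G, transition), site 12 (G↔C, transversion), site 15 (C↔T, transition), site 26 (G↔A, transition), site 27 (T↔C, transition), site 30 (C↔T, transition), site 33 (T↔C, transition), site 37 (C↔T, transition), site 38 (T↔C, transition), site 40 (T↔C, transition), site 41 (C↔T, transition).
Of the 14 differences, 11 transitions and 3 transversions, so the answer is 3.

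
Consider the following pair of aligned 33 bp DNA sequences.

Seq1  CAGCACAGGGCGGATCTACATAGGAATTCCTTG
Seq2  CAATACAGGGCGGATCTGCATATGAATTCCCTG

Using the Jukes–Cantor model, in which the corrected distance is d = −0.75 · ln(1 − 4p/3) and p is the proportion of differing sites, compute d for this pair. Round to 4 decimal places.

Differing sites — 3:G/A; 4:C/T; 18:A/G; 23:G/T; 31:T/C.
p = 5/33 = 0.151515.
d = −0.75 · ln(1 − (4/3)·0.151515) = −0.75 · ln(0.797980) = −0.75 · (-0.225672) = 0.1693.

0.1693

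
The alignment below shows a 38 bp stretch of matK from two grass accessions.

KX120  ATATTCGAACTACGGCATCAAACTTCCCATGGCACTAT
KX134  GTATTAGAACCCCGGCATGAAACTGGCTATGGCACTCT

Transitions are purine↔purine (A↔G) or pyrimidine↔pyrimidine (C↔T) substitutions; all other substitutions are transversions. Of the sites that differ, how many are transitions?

3

The sequences differ at positions 1 (A/G, transition), 6 (C/A, transversion), 11 (T/C, transition), 12 (A/C, transversion), 19 (C/G, transversion), 25 (T/G, transversion), 26 (C/G, transversion), 28 (C/T, transition), 37 (A/C, transversion).
Of the 9 differences, 3 transitions and 6 transversions, so the answer is 3.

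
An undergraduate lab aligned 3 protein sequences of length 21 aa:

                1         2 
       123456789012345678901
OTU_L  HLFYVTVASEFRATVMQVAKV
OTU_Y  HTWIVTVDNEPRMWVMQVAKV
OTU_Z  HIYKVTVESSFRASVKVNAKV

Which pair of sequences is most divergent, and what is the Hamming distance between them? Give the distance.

12

Pairwise Hamming distances:
  OTU_L vs OTU_Y: 8
  OTU_L vs OTU_Z: 9
  OTU_Y vs OTU_Z: 12
The largest is 12, between OTU_Y and OTU_Z.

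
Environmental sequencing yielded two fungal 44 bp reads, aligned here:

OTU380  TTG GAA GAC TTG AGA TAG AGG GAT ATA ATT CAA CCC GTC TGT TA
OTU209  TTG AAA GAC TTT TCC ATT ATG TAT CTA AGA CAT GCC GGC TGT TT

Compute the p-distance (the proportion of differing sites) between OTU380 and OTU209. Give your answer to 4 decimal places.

Differing sites — 4:G/A; 12:G/T; 13:A/T; 14:G/C; 15:A/C; 16:T/A; 17:A/T; 18:G/T; 20:G/T; 22:G/T; 25:A/C; 29:T/G; 30:T/A; 33:A/T; 34:C/G; 38:T/G; 44:A/T.
There are 17 differences over 44 sites, so p = 17/44 = 0.3864.

0.3864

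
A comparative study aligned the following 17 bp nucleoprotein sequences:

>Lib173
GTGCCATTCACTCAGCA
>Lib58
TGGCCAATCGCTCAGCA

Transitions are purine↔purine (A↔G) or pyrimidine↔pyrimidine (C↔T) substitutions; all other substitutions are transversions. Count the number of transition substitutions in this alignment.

1

Differing sites — 1:G/T (Tv); 2:T/G (Tv); 7:T/A (Tv); 10:A/G (Ti).
Of the 4 differences, 1 transition and 3 transversions, so the answer is 1.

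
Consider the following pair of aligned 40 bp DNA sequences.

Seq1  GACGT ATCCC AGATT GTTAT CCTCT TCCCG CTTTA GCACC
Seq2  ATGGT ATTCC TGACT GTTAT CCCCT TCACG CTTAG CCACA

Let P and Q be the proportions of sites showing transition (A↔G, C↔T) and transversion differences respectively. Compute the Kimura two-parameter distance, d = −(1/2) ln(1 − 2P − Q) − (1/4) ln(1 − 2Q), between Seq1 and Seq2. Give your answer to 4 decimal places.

0.3844

The sequences differ at positions 1 (G/A, transition), 2 (A/T, transversion), 3 (C/G, transversion), 8 (C/T, transition), 11 (A/T, transversion), 14 (T/C, transition), 23 (T/C, transition), 28 (C/A, transversion), 34 (T/A, transversion), 35 (A/G, transition), 36 (G/C, transversion), 40 (C/A, transversion).
Of the 12 differences, 5 transitions and 7 transversions over 40 sites: P = 5/40 = 0.125000, Q = 7/40 = 0.175000.
d = −0.5·ln(0.575000) − 0.25·ln(0.650000) = −0.5·(-0.553385) − 0.25·(-0.430783) = 0.3844.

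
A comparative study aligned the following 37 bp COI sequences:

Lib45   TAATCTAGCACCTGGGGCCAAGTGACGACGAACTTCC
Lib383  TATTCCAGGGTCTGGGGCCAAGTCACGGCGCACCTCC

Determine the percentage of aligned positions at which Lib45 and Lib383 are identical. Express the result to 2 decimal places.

Mismatches occur at site 3 (A/T), site 6 (T/C), site 9 (C/G), site 10 (A/G), site 11 (C/T), site 24 (G/C), site 28 (A/G), site 31 (A/C), site 34 (T/C).
28 of the 37 sites match, so the percent identity is 28/37 × 100 = 75.68%.

75.68%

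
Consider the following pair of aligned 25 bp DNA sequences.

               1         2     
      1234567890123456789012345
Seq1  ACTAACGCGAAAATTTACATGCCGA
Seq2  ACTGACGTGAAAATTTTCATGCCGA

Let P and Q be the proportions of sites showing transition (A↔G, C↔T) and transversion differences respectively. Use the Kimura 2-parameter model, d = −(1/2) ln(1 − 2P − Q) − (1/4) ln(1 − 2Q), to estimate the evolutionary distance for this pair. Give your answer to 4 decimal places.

The sequences differ at positions 4 (A/G, transition), 8 (C/T, transition), 17 (A/T, transversion).
Of the 3 differences, 2 transitions and 1 transversion over 25 sites: P = 2/25 = 0.080000, Q = 1/25 = 0.040000.
d = −0.5·ln(0.800000) − 0.25·ln(0.920000) = −0.5·(-0.223144) − 0.25·(-0.083382) = 0.1324.

0.1324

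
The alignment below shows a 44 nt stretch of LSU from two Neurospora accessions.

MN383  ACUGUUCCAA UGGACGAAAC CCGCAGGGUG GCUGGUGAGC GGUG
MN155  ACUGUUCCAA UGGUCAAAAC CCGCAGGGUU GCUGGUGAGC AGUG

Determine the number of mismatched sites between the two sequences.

The sequences differ at positions 14 (A/U), 16 (G/A), 30 (G/U), 41 (G/A).
That gives 4 mismatches out of 44 aligned sites, so the Hamming distance is 4.

4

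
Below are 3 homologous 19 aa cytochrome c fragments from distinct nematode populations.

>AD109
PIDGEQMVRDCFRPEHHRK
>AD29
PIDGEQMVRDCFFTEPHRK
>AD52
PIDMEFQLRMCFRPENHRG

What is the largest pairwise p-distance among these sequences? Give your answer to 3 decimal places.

Pairwise Hamming distances:
  AD109 vs AD29: 3
  AD109 vs AD52: 7
  AD29 vs AD52: 9
The largest is 9 mismatches, between AD29 and AD52; p = 9/19 = 0.474.

0.474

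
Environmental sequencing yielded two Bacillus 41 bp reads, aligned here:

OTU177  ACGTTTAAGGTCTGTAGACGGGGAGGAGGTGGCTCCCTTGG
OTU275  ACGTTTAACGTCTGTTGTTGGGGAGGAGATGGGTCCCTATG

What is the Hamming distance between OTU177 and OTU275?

Differing sites — 9:G/C; 16:A/T; 18:A/T; 19:C/T; 29:G/A; 33:C/G; 39:T/A; 40:G/T.
That gives 8 mismatches out of 41 aligned sites, so the Hamming distance is 8.

8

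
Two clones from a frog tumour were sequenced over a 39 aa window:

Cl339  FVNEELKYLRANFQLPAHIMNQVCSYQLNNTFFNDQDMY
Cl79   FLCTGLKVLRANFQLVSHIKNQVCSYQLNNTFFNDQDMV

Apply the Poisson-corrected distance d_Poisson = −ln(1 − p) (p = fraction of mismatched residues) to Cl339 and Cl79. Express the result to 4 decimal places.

Differing sites — 2:V/L; 3:N/C; 4:E/T; 5:E/G; 8:Y/V; 16:P/V; 17:A/S; 20:M/K; 39:Y/V.
p = 9/39 = 0.230769.
d = −ln(1 − 0.230769) = −ln(0.769231) = 0.2624.

0.2624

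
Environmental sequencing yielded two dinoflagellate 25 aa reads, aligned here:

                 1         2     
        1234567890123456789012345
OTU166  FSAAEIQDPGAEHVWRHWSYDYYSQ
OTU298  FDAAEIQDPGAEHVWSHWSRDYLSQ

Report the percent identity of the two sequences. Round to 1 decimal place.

The sequences differ at positions 2 (S/D), 16 (R/S), 20 (Y/R), 23 (Y/L).
21 of the 25 sites match, so the percent identity is 21/25 × 100 = 84.0%.

84.0%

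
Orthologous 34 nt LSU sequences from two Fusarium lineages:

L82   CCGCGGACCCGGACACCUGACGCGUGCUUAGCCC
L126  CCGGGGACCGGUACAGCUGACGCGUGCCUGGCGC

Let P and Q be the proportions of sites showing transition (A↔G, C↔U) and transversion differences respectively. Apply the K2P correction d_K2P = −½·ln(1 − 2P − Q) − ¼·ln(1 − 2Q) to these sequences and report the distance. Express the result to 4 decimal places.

The sequences differ at positions 4 (C/G, transversion), 10 (C/G, transversion), 12 (G/U, transversion), 16 (C/G, transversion), 28 (U/C, transition), 30 (A/G, transition), 33 (C/G, transversion).
Of the 7 differences, 2 transitions and 5 transversions over 34 sites: P = 2/34 = 0.058824, Q = 5/34 = 0.147059.
d = −0.5·ln(0.735293) − 0.25·ln(0.705882) = −0.5·(-0.307486) − 0.25·(-0.348307) = 0.2408.

0.2408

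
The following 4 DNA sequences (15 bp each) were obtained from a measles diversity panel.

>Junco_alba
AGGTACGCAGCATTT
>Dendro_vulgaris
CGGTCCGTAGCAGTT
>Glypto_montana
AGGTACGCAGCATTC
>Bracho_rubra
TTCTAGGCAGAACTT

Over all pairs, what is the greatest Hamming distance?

Pairwise Hamming distances:
  Junco_alba vs Dendro_vulgaris: 4
  Junco_alba vs Glypto_montana: 1
  Junco_alba vs Bracho_rubra: 6
  Dendro_vulgaris vs Glypto_montana: 5
  Dendro_vulgaris vs Bracho_rubra: 8
  Glypto_montana vs Bracho_rubra: 7
The largest is 8, between Dendro_vulgaris and Bracho_rubra.

8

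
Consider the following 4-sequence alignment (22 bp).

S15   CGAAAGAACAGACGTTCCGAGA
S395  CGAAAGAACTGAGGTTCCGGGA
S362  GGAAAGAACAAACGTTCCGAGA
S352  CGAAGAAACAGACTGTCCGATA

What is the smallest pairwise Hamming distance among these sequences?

2

Pairwise Hamming distances:
  S15 vs S395: 3
  S15 vs S362: 2
  S15 vs S352: 5
  S395 vs S362: 5
  S395 vs S352: 8
  S362 vs S352: 7
The smallest is 2, between S15 and S362.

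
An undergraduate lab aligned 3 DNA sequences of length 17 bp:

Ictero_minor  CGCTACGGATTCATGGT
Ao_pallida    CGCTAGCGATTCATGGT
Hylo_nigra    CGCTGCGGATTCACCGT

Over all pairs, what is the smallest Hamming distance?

Pairwise Hamming distances:
  Ictero_minor vs Ao_pallida: 2
  Ictero_minor vs Hylo_nigra: 3
  Ao_pallida vs Hylo_nigra: 5
The smallest is 2, between Ictero_minor and Ao_pallida.

2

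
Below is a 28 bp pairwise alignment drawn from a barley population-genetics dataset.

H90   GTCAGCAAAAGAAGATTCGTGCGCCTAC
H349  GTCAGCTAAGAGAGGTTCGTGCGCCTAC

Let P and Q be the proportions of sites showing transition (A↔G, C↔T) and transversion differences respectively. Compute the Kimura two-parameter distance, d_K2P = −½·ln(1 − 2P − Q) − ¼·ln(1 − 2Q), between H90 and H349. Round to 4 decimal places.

The sequences differ at positions 7 (A/T, transversion), 10 (A/G, transition), 11 (G/A, transition), 12 (A/G, transition), 15 (A/G, transition).
Of the 5 differences, 4 transitions and 1 transversion over 28 sites: P = 4/28 = 0.142857, Q = 1/28 = 0.035714.
d = −0.5·ln(0.678572) − 0.25·ln(0.928572) = −0.5·(-0.387765) − 0.25·(-0.074107) = 0.2124.

0.2124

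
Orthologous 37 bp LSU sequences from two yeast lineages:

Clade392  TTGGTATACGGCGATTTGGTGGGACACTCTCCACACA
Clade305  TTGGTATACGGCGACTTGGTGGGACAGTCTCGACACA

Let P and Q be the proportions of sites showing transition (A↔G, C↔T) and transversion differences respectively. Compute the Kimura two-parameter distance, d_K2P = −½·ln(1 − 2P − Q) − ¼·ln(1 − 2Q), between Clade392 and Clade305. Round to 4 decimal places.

Mismatches occur at site 15 (T/C, transition), site 27 (C/G, transversion), site 32 (C/G, transversion).
Of the 3 differences, 1 transition and 2 transversions over 37 sites: P = 1/37 = 0.027027, Q = 2/37 = 0.054054.
d = −0.5·ln(0.891892) − 0.25·ln(0.891892) = −0.5·(-0.114410) − 0.25·(-0.114410) = 0.0858.

0.0858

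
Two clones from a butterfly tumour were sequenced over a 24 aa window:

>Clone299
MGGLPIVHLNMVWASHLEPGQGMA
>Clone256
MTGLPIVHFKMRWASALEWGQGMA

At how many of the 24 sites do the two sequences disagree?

The sequences differ at positions 2 (G/T), 9 (L/F), 10 (N/K), 12 (V/R), 16 (H/A), 19 (P/W).
That gives 6 mismatches out of 24 aligned sites, so the Hamming distance is 6.

6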